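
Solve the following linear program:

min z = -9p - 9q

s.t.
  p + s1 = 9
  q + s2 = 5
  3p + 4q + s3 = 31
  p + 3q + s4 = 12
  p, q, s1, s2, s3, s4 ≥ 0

Evaluate the objective at each vertex of the feasible region:
  z(0, 0) = 0
  z(9, 0) = -81
  z(9, 1) = -90  ←
  z(0, 4) = -36
The minimum is at p = 9, q = 1.

p = 9, q = 1, z = -90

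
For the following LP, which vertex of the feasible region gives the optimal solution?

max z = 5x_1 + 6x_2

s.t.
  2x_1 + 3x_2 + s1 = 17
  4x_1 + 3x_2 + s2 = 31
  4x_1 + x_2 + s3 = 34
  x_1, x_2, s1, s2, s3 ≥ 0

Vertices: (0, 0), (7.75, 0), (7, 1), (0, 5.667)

Evaluate the objective at each vertex of the feasible region:
  z(0, 0) = 0
  z(7.75, 0) = 38.75
  z(7, 1) = 41  ←
  z(0, 5.667) = 34
The maximum is at x_1 = 7, x_2 = 1.

(7, 1)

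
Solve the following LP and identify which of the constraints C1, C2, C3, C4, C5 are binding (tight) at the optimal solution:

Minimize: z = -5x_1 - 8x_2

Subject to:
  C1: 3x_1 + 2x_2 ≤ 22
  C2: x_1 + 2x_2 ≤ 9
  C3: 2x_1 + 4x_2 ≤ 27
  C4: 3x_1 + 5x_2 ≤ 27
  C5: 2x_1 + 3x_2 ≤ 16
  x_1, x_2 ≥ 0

At x_1 = 5, x_2 = 2, compute slack b - a·x for each constraint:
  C1: 22 − 19 = 3  (slack)
  C2: 9 − 9 = 0  (binding)
  C3: 27 − 18 = 9  (slack)
  C4: 27 − 25 = 2  (slack)
  C5: 16 − 16 = 0  (binding)

Optimal: x_1 = 5, x_2 = 2
Binding: C2, C5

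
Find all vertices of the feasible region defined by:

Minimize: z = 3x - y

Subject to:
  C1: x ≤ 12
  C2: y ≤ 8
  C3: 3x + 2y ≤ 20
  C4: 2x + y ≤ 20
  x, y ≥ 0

(0, 0), (6.667, 0), (1.333, 8), (0, 8)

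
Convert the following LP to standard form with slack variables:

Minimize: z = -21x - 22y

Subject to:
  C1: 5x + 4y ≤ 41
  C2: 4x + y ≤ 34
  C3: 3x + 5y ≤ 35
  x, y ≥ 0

min z = -21x - 22y

s.t.
  5x + 4y + s1 = 41
  4x + y + s2 = 34
  3x + 5y + s3 = 35
  x, y, s1, s2, s3 ≥ 0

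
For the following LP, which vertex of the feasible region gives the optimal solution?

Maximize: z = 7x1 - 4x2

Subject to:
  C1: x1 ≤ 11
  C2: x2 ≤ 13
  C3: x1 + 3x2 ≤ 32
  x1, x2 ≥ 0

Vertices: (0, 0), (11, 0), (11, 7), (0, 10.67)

Evaluate the objective at each vertex of the feasible region:
  z(0, 0) = 0
  z(11, 0) = 77  ←
  z(11, 7) = 49
  z(0, 10.67) = -42.67
The maximum is at x1 = 11, x2 = 0.

(11, 0)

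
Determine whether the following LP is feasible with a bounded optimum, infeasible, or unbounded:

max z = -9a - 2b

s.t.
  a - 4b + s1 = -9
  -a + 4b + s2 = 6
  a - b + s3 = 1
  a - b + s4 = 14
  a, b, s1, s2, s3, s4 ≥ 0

Infeasible (no feasible solution exists)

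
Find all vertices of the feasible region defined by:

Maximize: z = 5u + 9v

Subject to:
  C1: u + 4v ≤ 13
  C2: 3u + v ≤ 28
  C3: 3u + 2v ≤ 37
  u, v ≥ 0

(0, 0), (9.333, 0), (9, 1), (0, 3.25)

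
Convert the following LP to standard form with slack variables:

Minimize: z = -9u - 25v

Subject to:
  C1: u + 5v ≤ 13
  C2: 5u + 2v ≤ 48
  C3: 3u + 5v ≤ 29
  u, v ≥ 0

min z = -9u - 25v

s.t.
  u + 5v + s1 = 13
  5u + 2v + s2 = 48
  3u + 5v + s3 = 29
  u, v, s1, s2, s3 ≥ 0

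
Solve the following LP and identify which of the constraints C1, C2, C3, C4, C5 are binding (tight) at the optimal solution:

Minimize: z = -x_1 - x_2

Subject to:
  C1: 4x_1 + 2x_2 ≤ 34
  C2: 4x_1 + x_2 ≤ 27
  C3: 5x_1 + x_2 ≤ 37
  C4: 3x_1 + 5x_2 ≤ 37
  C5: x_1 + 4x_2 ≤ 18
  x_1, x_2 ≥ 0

At x_1 = 6, x_2 = 3, compute slack b - a·x for each constraint:
  C1: 34 − 30 = 4  (slack)
  C2: 27 − 27 = 0  (binding)
  C3: 37 − 33 = 4  (slack)
  C4: 37 − 33 = 4  (slack)
  C5: 18 − 18 = 0  (binding)

Optimal: x_1 = 6, x_2 = 3
Binding: C2, C5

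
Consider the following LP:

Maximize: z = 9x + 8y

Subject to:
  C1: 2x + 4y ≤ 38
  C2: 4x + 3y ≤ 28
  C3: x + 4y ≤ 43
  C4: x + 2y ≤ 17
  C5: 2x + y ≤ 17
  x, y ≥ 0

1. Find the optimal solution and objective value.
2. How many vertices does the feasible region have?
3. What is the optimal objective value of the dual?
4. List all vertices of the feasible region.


1. x = 1, y = 8, z = 73
2. 4
3. 73
4. (0, 0), (7, 0), (1, 8), (0, 8.5)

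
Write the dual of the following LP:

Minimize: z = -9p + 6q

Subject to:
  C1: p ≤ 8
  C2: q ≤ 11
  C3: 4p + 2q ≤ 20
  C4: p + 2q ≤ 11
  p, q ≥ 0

Primal min cᵀx s.t. Ax ≤ b, x ≥ 0  →  Dual max −bᵀy s.t. Aᵀy ≥ −c, y ≥ 0.

Maximize: z = -8y1 - 11y2 - 20y3 - 11y4

Subject to:
  y1 + 4y3 + y4 ≥ 9
  y2 + 2y3 + 2y4 ≥ -6
  y1, y2, y3, y4 ≥ 0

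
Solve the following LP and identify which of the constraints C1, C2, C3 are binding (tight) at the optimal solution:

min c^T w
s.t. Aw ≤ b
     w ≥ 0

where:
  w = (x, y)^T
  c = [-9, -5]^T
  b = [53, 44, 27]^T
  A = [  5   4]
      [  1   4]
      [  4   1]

At x = 5, y = 7, compute slack b - a·x for each constraint:
  C1: 53 − 53 = 0  (binding)
  C2: 44 − 33 = 11  (slack)
  C3: 27 − 27 = 0  (binding)

Optimal: x = 5, y = 7
Binding: C1, C3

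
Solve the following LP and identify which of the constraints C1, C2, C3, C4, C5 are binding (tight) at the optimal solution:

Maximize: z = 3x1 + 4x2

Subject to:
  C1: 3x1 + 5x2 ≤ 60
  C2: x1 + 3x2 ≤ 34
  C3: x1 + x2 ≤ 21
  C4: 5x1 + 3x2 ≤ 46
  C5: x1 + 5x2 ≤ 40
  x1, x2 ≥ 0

At x1 = 5, x2 = 7, compute slack b - a·x for each constraint:
  C1: 60 − 50 = 10  (slack)
  C2: 34 − 26 = 8  (slack)
  C3: 21 − 12 = 9  (slack)
  C4: 46 − 46 = 0  (binding)
  C5: 40 − 40 = 0  (binding)

Optimal: x1 = 5, x2 = 7
Binding: C4, C5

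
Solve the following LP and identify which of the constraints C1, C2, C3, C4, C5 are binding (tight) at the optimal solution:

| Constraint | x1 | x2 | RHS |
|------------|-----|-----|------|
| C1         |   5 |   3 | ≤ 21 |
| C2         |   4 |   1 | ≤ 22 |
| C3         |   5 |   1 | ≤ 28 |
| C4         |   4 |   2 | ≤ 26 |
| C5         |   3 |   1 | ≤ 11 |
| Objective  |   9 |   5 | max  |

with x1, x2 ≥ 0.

At x1 = 3, x2 = 2, compute slack b - a·x for each constraint:
  C1: 21 − 21 = 0  (binding)
  C2: 22 − 14 = 8  (slack)
  C3: 28 − 17 = 11  (slack)
  C4: 26 − 16 = 10  (slack)
  C5: 11 − 11 = 0  (binding)

Optimal: x1 = 3, x2 = 2
Binding: C1, C5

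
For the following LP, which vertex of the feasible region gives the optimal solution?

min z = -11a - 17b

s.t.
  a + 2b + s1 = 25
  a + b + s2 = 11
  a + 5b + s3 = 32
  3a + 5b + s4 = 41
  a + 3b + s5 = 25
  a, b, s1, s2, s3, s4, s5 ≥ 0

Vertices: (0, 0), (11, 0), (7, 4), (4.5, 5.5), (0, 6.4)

Evaluate the objective at each vertex of the feasible region:
  z(0, 0) = 0
  z(11, 0) = -121
  z(7, 4) = -145  ←
  z(4.5, 5.5) = -143
  z(0, 6.4) = -108.8
The minimum is at a = 7, b = 4.

(7, 4)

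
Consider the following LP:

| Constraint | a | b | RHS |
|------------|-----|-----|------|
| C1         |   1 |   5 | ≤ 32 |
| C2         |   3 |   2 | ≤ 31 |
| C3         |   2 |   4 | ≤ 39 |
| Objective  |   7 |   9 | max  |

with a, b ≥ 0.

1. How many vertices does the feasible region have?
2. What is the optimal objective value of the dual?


1. 4
2. 94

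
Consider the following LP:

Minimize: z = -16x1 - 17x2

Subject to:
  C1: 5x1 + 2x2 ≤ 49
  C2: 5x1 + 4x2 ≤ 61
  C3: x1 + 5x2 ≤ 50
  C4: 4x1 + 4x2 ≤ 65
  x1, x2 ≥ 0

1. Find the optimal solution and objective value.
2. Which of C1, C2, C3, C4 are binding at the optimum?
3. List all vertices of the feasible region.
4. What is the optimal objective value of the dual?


1. x1 = 5, x2 = 9, z = -233
2. C2, C3
3. (0, 0), (9.8, 0), (7.4, 6), (5, 9), (0, 10)
4. -233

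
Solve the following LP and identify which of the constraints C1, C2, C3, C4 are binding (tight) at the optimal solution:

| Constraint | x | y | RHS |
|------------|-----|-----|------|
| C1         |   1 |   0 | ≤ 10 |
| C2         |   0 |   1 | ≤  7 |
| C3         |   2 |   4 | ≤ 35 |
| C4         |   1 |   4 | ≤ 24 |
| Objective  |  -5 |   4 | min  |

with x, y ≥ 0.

At x = 10, y = 0, compute slack b - a·x for each constraint:
  C1: 10 − 10 = 0  (binding)
  C2: 7 − 0 = 7  (slack)
  C3: 35 − 20 = 15  (slack)
  C4: 24 − 10 = 14  (slack)

Optimal: x = 10, y = 0
Binding: C1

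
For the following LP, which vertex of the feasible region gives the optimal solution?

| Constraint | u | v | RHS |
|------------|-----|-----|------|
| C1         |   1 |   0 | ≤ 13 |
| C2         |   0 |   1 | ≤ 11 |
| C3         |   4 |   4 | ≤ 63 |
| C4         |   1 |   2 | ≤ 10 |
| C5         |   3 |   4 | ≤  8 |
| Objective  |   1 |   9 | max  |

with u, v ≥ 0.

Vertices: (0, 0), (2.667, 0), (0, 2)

Evaluate the objective at each vertex of the feasible region:
  z(0, 0) = 0
  z(2.667, 0) = 2.667
  z(0, 2) = 18  ←
The maximum is at u = 0, v = 2.

(0, 2)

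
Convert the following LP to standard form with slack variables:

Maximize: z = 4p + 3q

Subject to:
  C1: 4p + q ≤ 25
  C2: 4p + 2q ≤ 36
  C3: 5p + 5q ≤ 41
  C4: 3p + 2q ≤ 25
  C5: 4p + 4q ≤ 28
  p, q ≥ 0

max z = 4p + 3q

s.t.
  4p + q + s1 = 25
  4p + 2q + s2 = 36
  5p + 5q + s3 = 41
  3p + 2q + s4 = 25
  4p + 4q + s5 = 28
  p, q, s1, s2, s3, s4, s5 ≥ 0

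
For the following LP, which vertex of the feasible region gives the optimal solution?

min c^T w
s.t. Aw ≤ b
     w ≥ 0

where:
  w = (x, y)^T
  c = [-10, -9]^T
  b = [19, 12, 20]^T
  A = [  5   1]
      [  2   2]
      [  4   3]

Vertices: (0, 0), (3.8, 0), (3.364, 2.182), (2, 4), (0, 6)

Evaluate the objective at each vertex of the feasible region:
  z(0, 0) = 0
  z(3.8, 0) = -38
  z(3.364, 2.182) = -53.27
  z(2, 4) = -56  ←
  z(0, 6) = -54
The minimum is at x = 2, y = 4.

(2, 4)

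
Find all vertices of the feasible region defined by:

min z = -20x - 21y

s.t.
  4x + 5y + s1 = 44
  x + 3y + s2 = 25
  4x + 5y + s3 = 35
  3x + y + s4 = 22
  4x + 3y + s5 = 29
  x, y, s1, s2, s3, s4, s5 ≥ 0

(0, 0), (7.25, 0), (5, 3), (0, 7)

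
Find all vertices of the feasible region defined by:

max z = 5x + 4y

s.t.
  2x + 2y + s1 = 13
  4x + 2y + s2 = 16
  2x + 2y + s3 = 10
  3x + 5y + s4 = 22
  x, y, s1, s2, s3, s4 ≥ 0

(0, 0), (4, 0), (3, 2), (1.5, 3.5), (0, 4.4)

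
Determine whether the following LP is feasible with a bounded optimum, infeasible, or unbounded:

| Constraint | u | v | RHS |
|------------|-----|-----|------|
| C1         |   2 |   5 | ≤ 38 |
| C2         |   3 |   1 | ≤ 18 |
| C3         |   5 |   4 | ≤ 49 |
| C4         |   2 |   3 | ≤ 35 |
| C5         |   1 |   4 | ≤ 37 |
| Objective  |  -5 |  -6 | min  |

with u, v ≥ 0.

Feasible with a bounded optimal solution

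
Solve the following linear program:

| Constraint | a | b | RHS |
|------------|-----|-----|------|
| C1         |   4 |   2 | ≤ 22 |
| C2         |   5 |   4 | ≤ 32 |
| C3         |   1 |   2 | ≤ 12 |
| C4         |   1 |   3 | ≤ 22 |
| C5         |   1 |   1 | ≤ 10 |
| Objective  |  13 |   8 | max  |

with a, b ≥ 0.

Evaluate the objective at each vertex of the feasible region:
  z(0, 0) = 0
  z(5.5, 0) = 71.5
  z(4, 3) = 76  ←
  z(2.667, 4.667) = 72
  z(0, 6) = 48
The maximum is at a = 4, b = 3.

a = 4, b = 3, z = 76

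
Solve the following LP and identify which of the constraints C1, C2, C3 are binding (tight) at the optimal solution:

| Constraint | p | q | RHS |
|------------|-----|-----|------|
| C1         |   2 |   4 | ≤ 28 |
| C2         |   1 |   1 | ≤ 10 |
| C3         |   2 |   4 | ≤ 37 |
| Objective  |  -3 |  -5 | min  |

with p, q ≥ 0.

At p = 6, q = 4, compute slack b - a·x for each constraint:
  C1: 28 − 28 = 0  (binding)
  C2: 10 − 10 = 0  (binding)
  C3: 37 − 28 = 9  (slack)

Optimal: p = 6, q = 4
Binding: C1, C2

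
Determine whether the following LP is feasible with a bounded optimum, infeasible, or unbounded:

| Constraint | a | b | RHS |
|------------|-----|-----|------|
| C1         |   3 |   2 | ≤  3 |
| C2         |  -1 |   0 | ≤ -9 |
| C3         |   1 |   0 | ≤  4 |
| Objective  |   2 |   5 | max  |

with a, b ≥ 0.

Infeasible (no feasible solution exists)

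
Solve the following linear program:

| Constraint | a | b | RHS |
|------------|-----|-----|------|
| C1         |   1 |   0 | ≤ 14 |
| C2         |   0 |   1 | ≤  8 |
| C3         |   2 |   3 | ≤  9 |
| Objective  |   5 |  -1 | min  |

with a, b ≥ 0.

Evaluate the objective at each vertex of the feasible region:
  z(0, 0) = 0
  z(4.5, 0) = 22.5
  z(0, 3) = -3  ←
The minimum is at a = 0, b = 3.

a = 0, b = 3, z = -3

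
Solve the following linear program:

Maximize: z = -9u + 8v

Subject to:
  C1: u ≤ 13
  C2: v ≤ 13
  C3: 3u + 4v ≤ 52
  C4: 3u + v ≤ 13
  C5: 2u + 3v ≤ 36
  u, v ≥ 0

Evaluate the objective at each vertex of the feasible region:
  z(0, 0) = 0
  z(4.333, 0) = -39
  z(0.4286, 11.71) = 89.86
  z(0, 12) = 96  ←
The maximum is at u = 0, v = 12.

u = 0, v = 12, z = 96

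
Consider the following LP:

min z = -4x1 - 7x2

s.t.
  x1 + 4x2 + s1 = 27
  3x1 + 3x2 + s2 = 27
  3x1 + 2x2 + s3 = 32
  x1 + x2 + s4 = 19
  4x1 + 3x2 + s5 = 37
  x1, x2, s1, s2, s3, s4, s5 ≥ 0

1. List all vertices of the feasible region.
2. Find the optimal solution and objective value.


1. (0, 0), (9, 0), (3, 6), (0, 6.75)
2. x1 = 3, x2 = 6, z = -54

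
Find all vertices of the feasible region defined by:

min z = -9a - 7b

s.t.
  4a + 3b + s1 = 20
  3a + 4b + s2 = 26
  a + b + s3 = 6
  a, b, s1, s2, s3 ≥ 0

(0, 0), (5, 0), (2, 4), (0, 6)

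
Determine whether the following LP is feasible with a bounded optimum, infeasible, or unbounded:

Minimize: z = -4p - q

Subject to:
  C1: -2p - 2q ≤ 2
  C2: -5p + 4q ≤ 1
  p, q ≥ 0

Unbounded (objective can decrease without bound)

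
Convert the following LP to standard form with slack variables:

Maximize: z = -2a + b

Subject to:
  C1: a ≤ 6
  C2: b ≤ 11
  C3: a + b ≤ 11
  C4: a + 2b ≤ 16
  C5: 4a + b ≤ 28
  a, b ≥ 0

max z = -2a + b

s.t.
  a + s1 = 6
  b + s2 = 11
  a + b + s3 = 11
  a + 2b + s4 = 16
  4a + b + s5 = 28
  a, b, s1, s2, s3, s4, s5 ≥ 0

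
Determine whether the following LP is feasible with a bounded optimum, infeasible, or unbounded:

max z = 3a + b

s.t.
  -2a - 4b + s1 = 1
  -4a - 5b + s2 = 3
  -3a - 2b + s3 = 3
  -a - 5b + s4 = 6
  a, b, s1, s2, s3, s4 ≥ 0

Unbounded (objective can increase without bound)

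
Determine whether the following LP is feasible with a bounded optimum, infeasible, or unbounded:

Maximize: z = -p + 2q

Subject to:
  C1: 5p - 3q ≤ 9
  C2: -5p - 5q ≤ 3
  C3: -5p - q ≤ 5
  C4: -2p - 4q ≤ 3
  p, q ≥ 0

Unbounded (objective can increase without bound)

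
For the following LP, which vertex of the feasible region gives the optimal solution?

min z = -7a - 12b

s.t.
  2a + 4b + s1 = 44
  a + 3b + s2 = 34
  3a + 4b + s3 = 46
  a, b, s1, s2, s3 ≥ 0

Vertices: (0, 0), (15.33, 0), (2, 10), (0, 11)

Evaluate the objective at each vertex of the feasible region:
  z(0, 0) = 0
  z(15.33, 0) = -107.3
  z(2, 10) = -134  ←
  z(0, 11) = -132
The minimum is at a = 2, b = 10.

(2, 10)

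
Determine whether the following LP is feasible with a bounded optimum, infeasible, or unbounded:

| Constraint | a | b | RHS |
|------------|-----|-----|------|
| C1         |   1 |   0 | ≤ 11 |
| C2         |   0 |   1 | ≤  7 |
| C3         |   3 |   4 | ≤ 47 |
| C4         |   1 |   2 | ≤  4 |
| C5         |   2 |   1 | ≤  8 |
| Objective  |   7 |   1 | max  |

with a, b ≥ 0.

Feasible with a bounded optimal solution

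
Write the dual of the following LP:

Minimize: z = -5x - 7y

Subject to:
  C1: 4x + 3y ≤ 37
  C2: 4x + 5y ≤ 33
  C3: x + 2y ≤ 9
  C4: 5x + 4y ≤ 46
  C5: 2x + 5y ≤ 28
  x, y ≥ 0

Primal min cᵀx s.t. Ax ≤ b, x ≥ 0  →  Dual max −bᵀy s.t. Aᵀy ≥ −c, y ≥ 0.

Maximize: z = -37y1 - 33y2 - 9y3 - 46y4 - 28y5

Subject to:
  4y1 + 4y2 + y3 + 5y4 + 2y5 ≥ 5
  3y1 + 5y2 + 2y3 + 4y4 + 5y5 ≥ 7
  y1, y2, y3, y4, y5 ≥ 0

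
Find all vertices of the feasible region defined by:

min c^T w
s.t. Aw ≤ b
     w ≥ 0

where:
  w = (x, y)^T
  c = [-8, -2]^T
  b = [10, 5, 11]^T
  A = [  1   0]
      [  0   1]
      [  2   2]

(0, 0), (5.5, 0), (0.5, 5), (0, 5)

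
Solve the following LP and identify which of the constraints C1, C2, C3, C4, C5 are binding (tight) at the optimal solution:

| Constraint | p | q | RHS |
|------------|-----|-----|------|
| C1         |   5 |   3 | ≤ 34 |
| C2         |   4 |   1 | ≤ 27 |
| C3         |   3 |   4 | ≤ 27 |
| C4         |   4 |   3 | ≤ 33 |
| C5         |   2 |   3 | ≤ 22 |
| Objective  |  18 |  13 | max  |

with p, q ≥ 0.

At p = 5, q = 3, compute slack b - a·x for each constraint:
  C1: 34 − 34 = 0  (binding)
  C2: 27 − 23 = 4  (slack)
  C3: 27 − 27 = 0  (binding)
  C4: 33 − 29 = 4  (slack)
  C5: 22 − 19 = 3  (slack)

Optimal: p = 5, q = 3
Binding: C1, C3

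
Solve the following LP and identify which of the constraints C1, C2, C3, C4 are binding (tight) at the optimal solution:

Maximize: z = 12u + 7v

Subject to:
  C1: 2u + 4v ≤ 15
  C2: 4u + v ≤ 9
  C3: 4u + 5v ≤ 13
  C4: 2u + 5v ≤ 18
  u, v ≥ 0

At u = 2, v = 1, compute slack b - a·x for each constraint:
  C1: 15 − 8 = 7  (slack)
  C2: 9 − 9 = 0  (binding)
  C3: 13 − 13 = 0  (binding)
  C4: 18 − 9 = 9  (slack)

Optimal: u = 2, v = 1
Binding: C2, C3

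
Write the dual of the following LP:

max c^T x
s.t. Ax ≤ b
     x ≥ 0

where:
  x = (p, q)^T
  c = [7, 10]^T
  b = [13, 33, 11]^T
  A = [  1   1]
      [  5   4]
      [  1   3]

Primal max cᵀx s.t. Ax ≤ b, x ≥ 0  →  Dual min bᵀy s.t. Aᵀy ≥ c, y ≥ 0.

Minimize: z = 13y1 + 33y2 + 11y3

Subject to:
  y1 + 5y2 + y3 ≥ 7
  y1 + 4y2 + 3y3 ≥ 10
  y1, y2, y3 ≥ 0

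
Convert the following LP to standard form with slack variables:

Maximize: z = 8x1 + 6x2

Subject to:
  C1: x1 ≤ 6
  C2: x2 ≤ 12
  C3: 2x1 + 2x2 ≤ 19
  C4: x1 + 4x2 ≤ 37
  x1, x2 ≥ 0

max z = 8x1 + 6x2

s.t.
  x1 + s1 = 6
  x2 + s2 = 12
  2x1 + 2x2 + s3 = 19
  x1 + 4x2 + s4 = 37
  x1, x2, s1, s2, s3, s4 ≥ 0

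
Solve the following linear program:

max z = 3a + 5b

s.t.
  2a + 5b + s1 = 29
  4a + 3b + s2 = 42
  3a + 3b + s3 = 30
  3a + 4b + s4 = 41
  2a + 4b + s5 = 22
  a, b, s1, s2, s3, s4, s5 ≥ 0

Evaluate the objective at each vertex of the feasible region:
  z(0, 0) = 0
  z(10, 0) = 30
  z(9, 1) = 32  ←
  z(0, 5.5) = 27.5
The maximum is at a = 9, b = 1.

a = 9, b = 1, z = 32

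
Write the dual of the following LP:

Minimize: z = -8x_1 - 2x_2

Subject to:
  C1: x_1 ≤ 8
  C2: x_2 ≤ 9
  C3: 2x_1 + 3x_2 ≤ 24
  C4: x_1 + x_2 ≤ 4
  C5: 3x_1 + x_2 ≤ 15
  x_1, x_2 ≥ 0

Primal min cᵀx s.t. Ax ≤ b, x ≥ 0  →  Dual max −bᵀy s.t. Aᵀy ≥ −c, y ≥ 0.

Maximize: z = -8y1 - 9y2 - 24y3 - 4y4 - 15y5

Subject to:
  y1 + 2y3 + y4 + 3y5 ≥ 8
  y2 + 3y3 + y4 + y5 ≥ 2
  y1, y2, y3, y4, y5 ≥ 0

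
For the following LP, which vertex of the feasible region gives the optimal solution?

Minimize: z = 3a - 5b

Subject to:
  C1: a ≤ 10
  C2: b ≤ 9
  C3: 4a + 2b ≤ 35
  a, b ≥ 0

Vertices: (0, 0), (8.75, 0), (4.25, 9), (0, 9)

Evaluate the objective at each vertex of the feasible region:
  z(0, 0) = 0
  z(8.75, 0) = 26.25
  z(4.25, 9) = -32.25
  z(0, 9) = -45  ←
The minimum is at a = 0, b = 9.

(0, 9)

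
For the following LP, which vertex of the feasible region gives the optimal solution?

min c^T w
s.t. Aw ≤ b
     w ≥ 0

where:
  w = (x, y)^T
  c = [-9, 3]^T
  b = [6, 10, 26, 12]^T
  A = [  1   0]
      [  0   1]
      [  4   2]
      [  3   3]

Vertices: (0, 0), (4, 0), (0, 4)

Evaluate the objective at each vertex of the feasible region:
  z(0, 0) = 0
  z(4, 0) = -36  ←
  z(0, 4) = 12
The minimum is at x = 4, y = 0.

(4, 0)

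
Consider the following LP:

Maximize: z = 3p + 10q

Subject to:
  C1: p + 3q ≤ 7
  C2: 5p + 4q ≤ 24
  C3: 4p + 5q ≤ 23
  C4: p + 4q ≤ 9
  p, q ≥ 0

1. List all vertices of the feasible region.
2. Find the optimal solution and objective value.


1. (0, 0), (4.8, 0), (4, 1), (1, 2), (0, 2.25)
2. p = 1, q = 2, z = 23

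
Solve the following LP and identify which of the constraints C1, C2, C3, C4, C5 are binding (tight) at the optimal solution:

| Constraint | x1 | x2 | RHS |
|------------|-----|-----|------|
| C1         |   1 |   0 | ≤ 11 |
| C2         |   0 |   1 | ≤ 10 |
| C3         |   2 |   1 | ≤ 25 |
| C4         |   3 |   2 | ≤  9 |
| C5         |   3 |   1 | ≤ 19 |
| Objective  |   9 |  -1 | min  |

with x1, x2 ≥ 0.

At x1 = 0, x2 = 4.5, compute slack b - a·x for each constraint:
  C1: 11 − 0 = 11  (slack)
  C2: 10 − 4.5 = 5.5  (slack)
  C3: 25 − 4.5 = 20.5  (slack)
  C4: 9 − 9 = 0  (binding)
  C5: 19 − 4.5 = 14.5  (slack)

Optimal: x1 = 0, x2 = 4.5
Binding: C4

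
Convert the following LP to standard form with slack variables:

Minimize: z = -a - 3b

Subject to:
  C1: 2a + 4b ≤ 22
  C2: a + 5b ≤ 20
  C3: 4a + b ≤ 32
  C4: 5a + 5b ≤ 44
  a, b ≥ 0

min z = -a - 3b

s.t.
  2a + 4b + s1 = 22
  a + 5b + s2 = 20
  4a + b + s3 = 32
  5a + 5b + s4 = 44
  a, b, s1, s2, s3, s4 ≥ 0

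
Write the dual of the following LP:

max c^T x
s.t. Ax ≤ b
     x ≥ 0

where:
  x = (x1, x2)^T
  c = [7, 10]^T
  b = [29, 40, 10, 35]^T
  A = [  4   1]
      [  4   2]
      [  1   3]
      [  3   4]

Primal max cᵀx s.t. Ax ≤ b, x ≥ 0  →  Dual min bᵀy s.t. Aᵀy ≥ c, y ≥ 0.

Minimize: z = 29y1 + 40y2 + 10y3 + 35y4

Subject to:
  4y1 + 4y2 + y3 + 3y4 ≥ 7
  y1 + 2y2 + 3y3 + 4y4 ≥ 10
  y1, y2, y3, y4 ≥ 0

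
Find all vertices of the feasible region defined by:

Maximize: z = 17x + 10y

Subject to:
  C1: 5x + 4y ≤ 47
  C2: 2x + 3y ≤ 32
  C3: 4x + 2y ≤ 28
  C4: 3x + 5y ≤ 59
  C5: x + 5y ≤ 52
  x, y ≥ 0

(0, 0), (7, 0), (3, 8), (1.857, 9.429), (0.5714, 10.29), (0, 10.4)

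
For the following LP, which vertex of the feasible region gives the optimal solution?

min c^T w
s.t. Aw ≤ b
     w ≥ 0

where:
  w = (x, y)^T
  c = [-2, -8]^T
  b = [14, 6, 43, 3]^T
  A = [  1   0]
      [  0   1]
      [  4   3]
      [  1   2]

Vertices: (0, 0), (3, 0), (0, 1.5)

Evaluate the objective at each vertex of the feasible region:
  z(0, 0) = 0
  z(3, 0) = -6
  z(0, 1.5) = -12  ←
The minimum is at x = 0, y = 1.5.

(0, 1.5)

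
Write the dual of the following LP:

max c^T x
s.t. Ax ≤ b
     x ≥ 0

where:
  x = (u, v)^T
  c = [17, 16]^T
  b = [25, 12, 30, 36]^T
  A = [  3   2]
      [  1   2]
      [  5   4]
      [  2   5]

Primal max cᵀx s.t. Ax ≤ b, x ≥ 0  →  Dual min bᵀy s.t. Aᵀy ≥ c, y ≥ 0.

Minimize: z = 25y1 + 12y2 + 30y3 + 36y4

Subject to:
  3y1 + y2 + 5y3 + 2y4 ≥ 17
  2y1 + 2y2 + 4y3 + 5y4 ≥ 16
  y1, y2, y3, y4 ≥ 0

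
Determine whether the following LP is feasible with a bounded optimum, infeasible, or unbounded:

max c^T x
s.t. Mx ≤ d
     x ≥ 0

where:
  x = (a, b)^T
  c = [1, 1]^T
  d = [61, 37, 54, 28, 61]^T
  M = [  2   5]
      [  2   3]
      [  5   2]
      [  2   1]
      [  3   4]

Feasible with a bounded optimal solution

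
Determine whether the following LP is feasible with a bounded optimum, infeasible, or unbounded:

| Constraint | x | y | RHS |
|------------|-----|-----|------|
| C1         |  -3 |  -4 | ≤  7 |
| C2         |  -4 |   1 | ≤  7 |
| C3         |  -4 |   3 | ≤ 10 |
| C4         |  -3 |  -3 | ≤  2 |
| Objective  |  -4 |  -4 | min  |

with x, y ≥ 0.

Unbounded (objective can decrease without bound)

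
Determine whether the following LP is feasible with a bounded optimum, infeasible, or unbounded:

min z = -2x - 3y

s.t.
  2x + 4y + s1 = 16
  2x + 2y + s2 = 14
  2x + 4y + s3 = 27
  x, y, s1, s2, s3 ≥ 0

Feasible with a bounded optimal solution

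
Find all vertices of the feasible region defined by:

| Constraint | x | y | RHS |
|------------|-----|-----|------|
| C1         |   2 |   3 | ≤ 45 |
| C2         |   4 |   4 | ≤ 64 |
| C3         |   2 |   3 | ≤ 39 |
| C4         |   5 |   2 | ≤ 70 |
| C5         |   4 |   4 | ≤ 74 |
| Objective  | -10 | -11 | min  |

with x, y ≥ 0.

(0, 0), (14, 0), (12.67, 3.333), (9, 7), (0, 13)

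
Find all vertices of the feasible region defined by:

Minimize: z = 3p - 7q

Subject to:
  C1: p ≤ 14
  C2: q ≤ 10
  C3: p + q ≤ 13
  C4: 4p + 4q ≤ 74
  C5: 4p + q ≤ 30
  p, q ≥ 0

(0, 0), (7.5, 0), (5.667, 7.333), (3, 10), (0, 10)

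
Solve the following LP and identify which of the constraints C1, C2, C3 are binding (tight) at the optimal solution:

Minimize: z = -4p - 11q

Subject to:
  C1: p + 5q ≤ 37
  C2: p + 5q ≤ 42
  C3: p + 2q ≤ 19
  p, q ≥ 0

At p = 7, q = 6, compute slack b - a·x for each constraint:
  C1: 37 − 37 = 0  (binding)
  C2: 42 − 37 = 5  (slack)
  C3: 19 − 19 = 0  (binding)

Optimal: p = 7, q = 6
Binding: C1, C3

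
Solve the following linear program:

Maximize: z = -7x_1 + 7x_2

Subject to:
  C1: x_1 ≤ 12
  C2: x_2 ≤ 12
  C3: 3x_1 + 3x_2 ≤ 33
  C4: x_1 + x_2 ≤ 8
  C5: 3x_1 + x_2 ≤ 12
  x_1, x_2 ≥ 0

Evaluate the objective at each vertex of the feasible region:
  z(0, 0) = 0
  z(4, 0) = -28
  z(2, 6) = 28
  z(0, 8) = 56  ←
The maximum is at x_1 = 0, x_2 = 8.

x_1 = 0, x_2 = 8, z = 56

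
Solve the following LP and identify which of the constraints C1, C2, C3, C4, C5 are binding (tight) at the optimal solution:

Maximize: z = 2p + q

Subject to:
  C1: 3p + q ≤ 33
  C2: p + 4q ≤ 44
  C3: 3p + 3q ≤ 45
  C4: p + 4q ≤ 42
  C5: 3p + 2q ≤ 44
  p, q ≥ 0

At p = 9, q = 6, compute slack b - a·x for each constraint:
  C1: 33 − 33 = 0  (binding)
  C2: 44 − 33 = 11  (slack)
  C3: 45 − 45 = 0  (binding)
  C4: 42 − 33 = 9  (slack)
  C5: 44 − 39 = 5  (slack)

Optimal: p = 9, q = 6
Binding: C1, C3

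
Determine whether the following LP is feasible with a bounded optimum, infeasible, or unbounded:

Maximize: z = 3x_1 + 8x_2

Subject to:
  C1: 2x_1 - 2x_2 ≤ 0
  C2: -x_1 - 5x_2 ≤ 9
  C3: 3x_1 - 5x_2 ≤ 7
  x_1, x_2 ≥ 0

Unbounded (objective can increase without bound)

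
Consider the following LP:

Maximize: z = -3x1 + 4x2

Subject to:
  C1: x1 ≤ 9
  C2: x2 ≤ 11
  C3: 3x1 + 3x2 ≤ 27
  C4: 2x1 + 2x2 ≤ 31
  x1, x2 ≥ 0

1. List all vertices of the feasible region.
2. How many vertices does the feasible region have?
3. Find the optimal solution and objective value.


1. (0, 0), (9, 0), (0, 9)
2. 3
3. x1 = 0, x2 = 9, z = 36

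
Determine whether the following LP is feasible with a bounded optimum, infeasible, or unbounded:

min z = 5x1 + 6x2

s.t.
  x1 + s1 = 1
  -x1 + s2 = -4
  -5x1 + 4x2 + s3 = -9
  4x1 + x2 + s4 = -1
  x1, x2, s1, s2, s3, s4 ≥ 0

Infeasible (no feasible solution exists)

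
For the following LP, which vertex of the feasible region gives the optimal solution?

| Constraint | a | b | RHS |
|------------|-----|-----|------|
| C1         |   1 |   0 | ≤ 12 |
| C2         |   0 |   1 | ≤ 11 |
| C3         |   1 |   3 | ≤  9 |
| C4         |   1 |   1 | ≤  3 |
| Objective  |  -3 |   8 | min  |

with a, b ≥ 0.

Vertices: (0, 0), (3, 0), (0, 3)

Evaluate the objective at each vertex of the feasible region:
  z(0, 0) = 0
  z(3, 0) = -9  ←
  z(0, 3) = 24
The minimum is at a = 3, b = 0.

(3, 0)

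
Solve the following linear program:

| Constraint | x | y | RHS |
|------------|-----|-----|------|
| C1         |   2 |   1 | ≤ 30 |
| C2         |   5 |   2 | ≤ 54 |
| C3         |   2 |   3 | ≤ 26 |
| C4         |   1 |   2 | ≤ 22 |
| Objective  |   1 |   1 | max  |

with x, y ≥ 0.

Evaluate the objective at each vertex of the feasible region:
  z(0, 0) = 0
  z(10.8, 0) = 10.8
  z(10, 2) = 12  ←
  z(0, 8.667) = 8.667
The maximum is at x = 10, y = 2.

x = 10, y = 2, z = 12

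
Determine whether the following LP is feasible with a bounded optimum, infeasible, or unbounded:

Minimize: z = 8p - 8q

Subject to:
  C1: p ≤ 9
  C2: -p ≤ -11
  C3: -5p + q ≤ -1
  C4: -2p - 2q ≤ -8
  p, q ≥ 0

Infeasible (no feasible solution exists)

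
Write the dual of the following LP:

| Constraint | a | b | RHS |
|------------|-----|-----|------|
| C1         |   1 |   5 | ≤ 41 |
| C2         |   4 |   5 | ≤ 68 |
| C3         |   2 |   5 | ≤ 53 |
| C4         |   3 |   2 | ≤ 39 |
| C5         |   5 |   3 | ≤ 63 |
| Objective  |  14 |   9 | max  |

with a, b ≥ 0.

Primal max cᵀx s.t. Ax ≤ b, x ≥ 0  →  Dual min bᵀy s.t. Aᵀy ≥ c, y ≥ 0.

Minimize: z = 41y1 + 68y2 + 53y3 + 39y4 + 63y5

Subject to:
  y1 + 4y2 + 2y3 + 3y4 + 5y5 ≥ 14
  5y1 + 5y2 + 5y3 + 2y4 + 3y5 ≥ 9
  y1, y2, y3, y4, y5 ≥ 0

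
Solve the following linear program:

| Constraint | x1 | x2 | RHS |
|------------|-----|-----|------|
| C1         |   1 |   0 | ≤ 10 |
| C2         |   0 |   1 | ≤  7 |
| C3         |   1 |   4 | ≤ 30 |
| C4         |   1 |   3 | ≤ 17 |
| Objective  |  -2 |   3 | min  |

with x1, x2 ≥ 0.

Evaluate the objective at each vertex of the feasible region:
  z(0, 0) = 0
  z(10, 0) = -20  ←
  z(10, 2.333) = -13
  z(0, 5.667) = 17
The minimum is at x1 = 10, x2 = 0.

x1 = 10, x2 = 0, z = -20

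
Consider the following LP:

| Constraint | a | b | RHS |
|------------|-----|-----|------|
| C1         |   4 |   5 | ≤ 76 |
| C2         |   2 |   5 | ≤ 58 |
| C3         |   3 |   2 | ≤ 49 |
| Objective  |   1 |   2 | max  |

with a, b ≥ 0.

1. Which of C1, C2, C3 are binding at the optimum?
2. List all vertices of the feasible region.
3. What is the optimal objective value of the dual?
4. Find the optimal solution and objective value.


1. C1, C2
2. (0, 0), (16.33, 0), (13.29, 4.571), (9, 8), (0, 11.6)
3. 25
4. a = 9, b = 8, z = 25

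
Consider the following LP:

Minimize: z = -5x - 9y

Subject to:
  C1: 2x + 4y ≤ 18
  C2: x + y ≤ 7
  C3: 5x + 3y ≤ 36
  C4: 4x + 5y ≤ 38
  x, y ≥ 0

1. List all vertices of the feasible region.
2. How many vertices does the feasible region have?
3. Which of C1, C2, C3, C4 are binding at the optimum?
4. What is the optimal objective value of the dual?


1. (0, 0), (7, 0), (5, 2), (0, 4.5)
2. 4
3. C1, C2
4. -43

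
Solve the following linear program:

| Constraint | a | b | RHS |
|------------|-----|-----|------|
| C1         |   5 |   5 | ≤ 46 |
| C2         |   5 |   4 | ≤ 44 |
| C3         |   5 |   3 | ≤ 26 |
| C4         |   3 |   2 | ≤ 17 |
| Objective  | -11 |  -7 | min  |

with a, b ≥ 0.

Evaluate the objective at each vertex of the feasible region:
  z(0, 0) = 0
  z(5.2, 0) = -57.2
  z(1, 7) = -60  ←
  z(0, 8.5) = -59.5
The minimum is at a = 1, b = 7.

a = 1, b = 7, z = -60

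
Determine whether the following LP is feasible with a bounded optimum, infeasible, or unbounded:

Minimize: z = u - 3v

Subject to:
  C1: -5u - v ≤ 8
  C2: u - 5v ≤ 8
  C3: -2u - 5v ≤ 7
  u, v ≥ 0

Unbounded (objective can decrease without bound)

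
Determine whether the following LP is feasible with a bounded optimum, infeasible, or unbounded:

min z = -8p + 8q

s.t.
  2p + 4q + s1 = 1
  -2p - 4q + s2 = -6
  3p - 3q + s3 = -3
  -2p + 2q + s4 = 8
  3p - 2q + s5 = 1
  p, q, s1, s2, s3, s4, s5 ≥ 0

Infeasible (no feasible solution exists)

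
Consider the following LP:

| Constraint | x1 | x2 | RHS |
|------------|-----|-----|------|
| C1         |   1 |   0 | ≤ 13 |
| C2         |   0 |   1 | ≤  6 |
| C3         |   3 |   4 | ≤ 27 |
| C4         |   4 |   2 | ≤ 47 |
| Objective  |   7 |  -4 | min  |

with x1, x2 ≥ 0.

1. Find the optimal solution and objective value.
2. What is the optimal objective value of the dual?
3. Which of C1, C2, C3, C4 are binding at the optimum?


1. x1 = 0, x2 = 6, z = -24
2. -24
3. C2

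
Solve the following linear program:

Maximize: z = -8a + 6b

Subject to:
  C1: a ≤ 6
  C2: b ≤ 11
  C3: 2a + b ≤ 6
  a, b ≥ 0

Evaluate the objective at each vertex of the feasible region:
  z(0, 0) = 0
  z(3, 0) = -24
  z(0, 6) = 36  ←
The maximum is at a = 0, b = 6.

a = 0, b = 6, z = 36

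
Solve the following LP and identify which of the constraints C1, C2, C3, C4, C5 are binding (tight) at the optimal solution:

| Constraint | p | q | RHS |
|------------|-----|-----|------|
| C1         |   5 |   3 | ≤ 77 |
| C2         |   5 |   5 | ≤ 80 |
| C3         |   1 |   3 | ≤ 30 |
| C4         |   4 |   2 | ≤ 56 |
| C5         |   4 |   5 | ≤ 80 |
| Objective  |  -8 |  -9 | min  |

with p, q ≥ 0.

At p = 9, q = 7, compute slack b - a·x for each constraint:
  C1: 77 − 66 = 11  (slack)
  C2: 80 − 80 = 0  (binding)
  C3: 30 − 30 = 0  (binding)
  C4: 56 − 50 = 6  (slack)
  C5: 80 − 71 = 9  (slack)

Optimal: p = 9, q = 7
Binding: C2, C3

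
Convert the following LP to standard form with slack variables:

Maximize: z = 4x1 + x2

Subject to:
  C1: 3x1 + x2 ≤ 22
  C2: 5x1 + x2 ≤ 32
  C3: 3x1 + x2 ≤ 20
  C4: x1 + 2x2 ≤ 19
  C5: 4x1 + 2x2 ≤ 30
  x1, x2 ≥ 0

max z = 4x1 + x2

s.t.
  3x1 + x2 + s1 = 22
  5x1 + x2 + s2 = 32
  3x1 + x2 + s3 = 20
  x1 + 2x2 + s4 = 19
  4x1 + 2x2 + s5 = 30
  x1, x2, s1, s2, s3, s4, s5 ≥ 0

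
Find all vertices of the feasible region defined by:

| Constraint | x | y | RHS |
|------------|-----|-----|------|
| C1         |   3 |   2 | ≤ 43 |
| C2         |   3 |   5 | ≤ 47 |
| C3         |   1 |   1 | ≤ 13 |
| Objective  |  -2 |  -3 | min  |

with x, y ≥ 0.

(0, 0), (13, 0), (9, 4), (0, 9.4)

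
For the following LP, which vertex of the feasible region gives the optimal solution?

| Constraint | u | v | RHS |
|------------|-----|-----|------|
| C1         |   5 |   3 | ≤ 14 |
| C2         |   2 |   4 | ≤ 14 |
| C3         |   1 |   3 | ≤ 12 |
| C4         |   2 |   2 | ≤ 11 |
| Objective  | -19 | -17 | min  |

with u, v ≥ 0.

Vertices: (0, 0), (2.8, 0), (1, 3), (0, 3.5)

Evaluate the objective at each vertex of the feasible region:
  z(0, 0) = 0
  z(2.8, 0) = -53.2
  z(1, 3) = -70  ←
  z(0, 3.5) = -59.5
The minimum is at u = 1, v = 3.

(1, 3)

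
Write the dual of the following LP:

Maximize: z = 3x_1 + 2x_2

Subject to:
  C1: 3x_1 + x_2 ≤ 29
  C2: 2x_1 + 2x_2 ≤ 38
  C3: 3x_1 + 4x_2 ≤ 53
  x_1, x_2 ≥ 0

Primal max cᵀx s.t. Ax ≤ b, x ≥ 0  →  Dual min bᵀy s.t. Aᵀy ≥ c, y ≥ 0.

Minimize: z = 29y1 + 38y2 + 53y3

Subject to:
  3y1 + 2y2 + 3y3 ≥ 3
  y1 + 2y2 + 4y3 ≥ 2
  y1, y2, y3 ≥ 0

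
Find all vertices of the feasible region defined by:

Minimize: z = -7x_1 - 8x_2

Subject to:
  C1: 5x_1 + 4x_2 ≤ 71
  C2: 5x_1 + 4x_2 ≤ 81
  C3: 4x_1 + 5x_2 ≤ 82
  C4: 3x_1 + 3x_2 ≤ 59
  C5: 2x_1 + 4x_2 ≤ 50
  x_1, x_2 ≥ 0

(0, 0), (14.2, 0), (7, 9), (0, 12.5)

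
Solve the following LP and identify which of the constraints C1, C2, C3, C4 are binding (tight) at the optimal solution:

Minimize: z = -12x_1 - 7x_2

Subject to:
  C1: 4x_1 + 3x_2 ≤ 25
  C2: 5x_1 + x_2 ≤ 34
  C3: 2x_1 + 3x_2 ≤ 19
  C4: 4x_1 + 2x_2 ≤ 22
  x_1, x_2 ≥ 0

At x_1 = 4, x_2 = 3, compute slack b - a·x for each constraint:
  C1: 25 − 25 = 0  (binding)
  C2: 34 − 23 = 11  (slack)
  C3: 19 − 17 = 2  (slack)
  C4: 22 − 22 = 0  (binding)

Optimal: x_1 = 4, x_2 = 3
Binding: C1, C4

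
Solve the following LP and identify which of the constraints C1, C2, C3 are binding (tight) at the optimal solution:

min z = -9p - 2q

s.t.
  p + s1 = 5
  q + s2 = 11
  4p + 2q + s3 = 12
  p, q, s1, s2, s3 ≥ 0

At p = 3, q = 0, compute slack b - a·x for each constraint:
  C1: 5 − 3 = 2  (slack)
  C2: 11 − 0 = 11  (slack)
  C3: 12 − 12 = 0  (binding)

Optimal: p = 3, q = 0
Binding: C3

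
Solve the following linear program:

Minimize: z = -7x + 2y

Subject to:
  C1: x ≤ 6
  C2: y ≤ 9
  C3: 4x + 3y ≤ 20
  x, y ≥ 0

Evaluate the objective at each vertex of the feasible region:
  z(0, 0) = 0
  z(5, 0) = -35  ←
  z(0, 6.667) = 13.33
The minimum is at x = 5, y = 0.

x = 5, y = 0, z = -35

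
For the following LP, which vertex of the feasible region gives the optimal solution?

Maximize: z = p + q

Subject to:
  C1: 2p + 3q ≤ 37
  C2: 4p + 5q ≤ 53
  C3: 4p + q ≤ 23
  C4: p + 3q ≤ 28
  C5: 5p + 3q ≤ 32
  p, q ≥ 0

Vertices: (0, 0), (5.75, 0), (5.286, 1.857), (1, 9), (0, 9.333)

Evaluate the objective at each vertex of the feasible region:
  z(0, 0) = 0
  z(5.75, 0) = 5.75
  z(5.286, 1.857) = 7.143
  z(1, 9) = 10  ←
  z(0, 9.333) = 9.333
The maximum is at p = 1, q = 9.

(1, 9)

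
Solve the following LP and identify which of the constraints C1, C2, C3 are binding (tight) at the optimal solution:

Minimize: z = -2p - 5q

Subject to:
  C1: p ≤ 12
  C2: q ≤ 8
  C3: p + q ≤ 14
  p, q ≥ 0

At p = 6, q = 8, compute slack b - a·x for each constraint:
  C1: 12 − 6 = 6  (slack)
  C2: 8 − 8 = 0  (binding)
  C3: 14 − 14 = 0  (binding)

Optimal: p = 6, q = 8
Binding: C2, C3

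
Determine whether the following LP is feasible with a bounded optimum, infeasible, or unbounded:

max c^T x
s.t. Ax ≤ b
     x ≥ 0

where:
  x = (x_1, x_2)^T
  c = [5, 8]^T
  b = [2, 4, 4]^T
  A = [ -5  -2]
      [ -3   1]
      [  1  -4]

Unbounded (objective can increase without bound)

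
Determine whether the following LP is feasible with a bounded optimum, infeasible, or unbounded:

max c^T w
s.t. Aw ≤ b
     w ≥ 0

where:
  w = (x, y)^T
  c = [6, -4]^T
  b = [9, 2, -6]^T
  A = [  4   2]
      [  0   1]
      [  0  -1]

Infeasible (no feasible solution exists)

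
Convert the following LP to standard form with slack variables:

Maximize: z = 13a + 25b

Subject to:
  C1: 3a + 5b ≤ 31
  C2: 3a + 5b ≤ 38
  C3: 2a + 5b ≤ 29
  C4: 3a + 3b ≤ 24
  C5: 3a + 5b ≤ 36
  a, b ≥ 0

max z = 13a + 25b

s.t.
  3a + 5b + s1 = 31
  3a + 5b + s2 = 38
  2a + 5b + s3 = 29
  3a + 3b + s4 = 24
  3a + 5b + s5 = 36
  a, b, s1, s2, s3, s4, s5 ≥ 0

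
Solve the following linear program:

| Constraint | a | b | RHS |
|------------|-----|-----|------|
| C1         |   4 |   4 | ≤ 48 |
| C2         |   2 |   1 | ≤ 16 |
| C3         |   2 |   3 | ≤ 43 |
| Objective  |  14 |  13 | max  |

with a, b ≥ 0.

Evaluate the objective at each vertex of the feasible region:
  z(0, 0) = 0
  z(8, 0) = 112
  z(4, 8) = 160  ←
  z(0, 12) = 156
The maximum is at a = 4, b = 8.

a = 4, b = 8, z = 160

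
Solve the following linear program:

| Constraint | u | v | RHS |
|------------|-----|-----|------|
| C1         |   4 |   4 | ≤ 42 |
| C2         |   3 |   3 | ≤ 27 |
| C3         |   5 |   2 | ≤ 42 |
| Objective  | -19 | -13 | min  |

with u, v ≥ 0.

Evaluate the objective at each vertex of the feasible region:
  z(0, 0) = 0
  z(8.4, 0) = -159.6
  z(8, 1) = -165  ←
  z(0, 9) = -117
The minimum is at u = 8, v = 1.

u = 8, v = 1, z = -165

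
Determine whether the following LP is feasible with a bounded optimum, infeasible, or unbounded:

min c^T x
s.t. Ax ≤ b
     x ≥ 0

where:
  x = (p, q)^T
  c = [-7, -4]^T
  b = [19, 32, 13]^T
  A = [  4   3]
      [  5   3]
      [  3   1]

Feasible with a bounded optimal solution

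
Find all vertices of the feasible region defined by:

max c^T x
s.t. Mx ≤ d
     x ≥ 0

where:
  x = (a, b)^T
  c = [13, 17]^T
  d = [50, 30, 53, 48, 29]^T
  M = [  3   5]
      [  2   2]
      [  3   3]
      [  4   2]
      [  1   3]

(0, 0), (12, 0), (10, 4), (1.25, 9.25), (0, 9.667)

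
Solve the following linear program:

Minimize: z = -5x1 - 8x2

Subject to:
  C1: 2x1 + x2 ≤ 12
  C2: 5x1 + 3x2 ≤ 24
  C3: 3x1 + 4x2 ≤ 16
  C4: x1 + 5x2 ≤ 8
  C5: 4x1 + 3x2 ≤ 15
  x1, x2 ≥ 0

Evaluate the objective at each vertex of the feasible region:
  z(0, 0) = 0
  z(3.75, 0) = -18.75
  z(3, 1) = -23  ←
  z(0, 1.6) = -12.8
The minimum is at x1 = 3, x2 = 1.

x1 = 3, x2 = 1, z = -23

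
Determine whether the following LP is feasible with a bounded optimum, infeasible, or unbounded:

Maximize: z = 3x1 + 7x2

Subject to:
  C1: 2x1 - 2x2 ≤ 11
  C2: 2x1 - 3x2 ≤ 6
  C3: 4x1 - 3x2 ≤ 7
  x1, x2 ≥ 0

Unbounded (objective can increase without bound)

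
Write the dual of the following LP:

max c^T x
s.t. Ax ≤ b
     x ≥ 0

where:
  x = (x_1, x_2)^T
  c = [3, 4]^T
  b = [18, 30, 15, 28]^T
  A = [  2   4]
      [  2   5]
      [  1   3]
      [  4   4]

Primal max cᵀx s.t. Ax ≤ b, x ≥ 0  →  Dual min bᵀy s.t. Aᵀy ≥ c, y ≥ 0.

Minimize: z = 18y1 + 30y2 + 15y3 + 28y4

Subject to:
  2y1 + 2y2 + y3 + 4y4 ≥ 3
  4y1 + 5y2 + 3y3 + 4y4 ≥ 4
  y1, y2, y3, y4 ≥ 0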